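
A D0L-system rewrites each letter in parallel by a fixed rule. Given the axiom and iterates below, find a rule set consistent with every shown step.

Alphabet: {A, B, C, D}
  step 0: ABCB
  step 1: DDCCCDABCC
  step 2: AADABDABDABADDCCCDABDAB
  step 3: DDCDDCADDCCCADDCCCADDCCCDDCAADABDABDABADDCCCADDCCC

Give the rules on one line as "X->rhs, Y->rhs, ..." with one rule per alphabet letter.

  step 2 ⇒ step 3: AADABDABDABADDCCCDABDAB ⇒ DDC·DDC·A·DDC·CC·A·DDC·CC·A·DDC·CC·DDC·A·A·DAB·DAB·DAB·A·DDC·CC·A·DDC·CC
    A ↦ DDC
    B ↦ CC
    C ↦ DAB
    D ↦ A

A->DDC, B->CC, C->DAB, D->A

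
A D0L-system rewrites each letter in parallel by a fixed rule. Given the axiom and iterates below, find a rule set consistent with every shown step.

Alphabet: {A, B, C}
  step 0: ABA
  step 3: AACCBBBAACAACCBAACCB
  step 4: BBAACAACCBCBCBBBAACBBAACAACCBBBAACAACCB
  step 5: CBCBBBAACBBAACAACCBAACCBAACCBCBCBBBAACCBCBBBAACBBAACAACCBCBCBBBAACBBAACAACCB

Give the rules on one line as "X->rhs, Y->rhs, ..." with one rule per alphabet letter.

  step 4 ⇒ step 5: BBAACAACCBCBCBBBAACBBAACAACCBBBAACAACCB ⇒ CB·CB·B·B·AAC·B·B·AAC·AAC·CB·AAC·CB·AAC·CB·CB·CB·B·B·AAC·CB·CB·B·B·AAC·B·B·AAC·AAC·CB·CB·CB·B·B·AAC·B·B·AAC·AAC·CB
    A ↦ B
    B ↦ CB
    C ↦ AAC

A->B, B->CB, C->AAC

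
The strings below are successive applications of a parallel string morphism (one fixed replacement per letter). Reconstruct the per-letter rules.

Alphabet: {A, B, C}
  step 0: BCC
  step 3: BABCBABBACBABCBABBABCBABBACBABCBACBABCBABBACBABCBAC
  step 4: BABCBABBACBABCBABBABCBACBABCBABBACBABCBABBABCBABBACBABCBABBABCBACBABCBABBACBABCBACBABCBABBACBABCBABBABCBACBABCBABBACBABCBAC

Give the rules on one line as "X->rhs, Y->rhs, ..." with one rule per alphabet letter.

  step 3 ⇒ step 4: BABCBABBACBABCBABBABCBABBACBABCBACBABCBABBACBABCBAC ⇒ BAB·C·BAB·BAC·BAB·C·BAB·BAB·C·BAC·BAB·C·BAB·BAC·BAB·C·BAB·BAB·C·BAB·BAC·BAB·C·BAB·BAB·C·BAC·BAB·C·BAB·BAC·BAB·C·BAC·BAB·C·BAB·BAC·BAB·C·BAB·BAB·C·BAC·BAB·C·BAB·BAC·BAB·C·BAC
    A ↦ C
    B ↦ BAB
    C ↦ BAC

A->C, B->BAB, C->BAC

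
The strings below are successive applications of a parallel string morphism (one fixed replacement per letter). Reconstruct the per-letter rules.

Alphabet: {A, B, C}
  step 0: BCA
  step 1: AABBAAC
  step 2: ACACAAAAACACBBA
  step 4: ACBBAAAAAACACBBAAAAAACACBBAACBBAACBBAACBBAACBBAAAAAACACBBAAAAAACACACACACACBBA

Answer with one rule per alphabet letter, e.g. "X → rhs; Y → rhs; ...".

A->AC, B->AA, C->BBA

  step 1 ⇒ step 2: AABBAAC ⇒ AC·AC·AA·AA·AC·AC·BBA
    A ↦ AC
    B ↦ AA
    C ↦ BBA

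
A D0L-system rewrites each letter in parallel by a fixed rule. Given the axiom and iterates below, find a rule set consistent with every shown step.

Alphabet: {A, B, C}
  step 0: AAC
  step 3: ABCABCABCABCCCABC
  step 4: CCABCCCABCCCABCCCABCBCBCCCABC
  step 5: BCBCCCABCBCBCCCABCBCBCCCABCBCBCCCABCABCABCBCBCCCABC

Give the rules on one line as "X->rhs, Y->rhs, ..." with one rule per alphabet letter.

A->CC, B->A, C->BC

  step 4 ⇒ step 5: CCABCCCABCCCABCCCABCBCBCCCABC ⇒ BC·BC·CC·A·BC·BC·BC·CC·A·BC·BC·BC·CC·A·BC·BC·BC·CC·A·BC·A·BC·A·BC·BC·BC·CC·A·BC
    A ↦ CC
    B ↦ A
    C ↦ BC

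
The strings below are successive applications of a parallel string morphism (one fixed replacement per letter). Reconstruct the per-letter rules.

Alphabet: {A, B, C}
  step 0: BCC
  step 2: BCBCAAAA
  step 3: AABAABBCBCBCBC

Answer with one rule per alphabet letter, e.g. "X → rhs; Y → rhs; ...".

A->BC, B->AA, C->B

  step 2 ⇒ step 3: BCBCAAAA ⇒ AA·B·AA·B·BC·BC·BC·BC
    A ↦ BC
    B ↦ AA
    C ↦ B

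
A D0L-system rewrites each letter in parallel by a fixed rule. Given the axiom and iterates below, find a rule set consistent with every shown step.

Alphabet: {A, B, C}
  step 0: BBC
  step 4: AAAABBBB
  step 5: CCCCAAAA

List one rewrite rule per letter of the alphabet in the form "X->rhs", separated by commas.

A->C, B->A, C->BB

  step 4 ⇒ step 5: AAAABBBB ⇒ C·C·C·C·A·A·A·A
    A ↦ C
    B ↦ A
    C ↦ BB  (constrained at step 0)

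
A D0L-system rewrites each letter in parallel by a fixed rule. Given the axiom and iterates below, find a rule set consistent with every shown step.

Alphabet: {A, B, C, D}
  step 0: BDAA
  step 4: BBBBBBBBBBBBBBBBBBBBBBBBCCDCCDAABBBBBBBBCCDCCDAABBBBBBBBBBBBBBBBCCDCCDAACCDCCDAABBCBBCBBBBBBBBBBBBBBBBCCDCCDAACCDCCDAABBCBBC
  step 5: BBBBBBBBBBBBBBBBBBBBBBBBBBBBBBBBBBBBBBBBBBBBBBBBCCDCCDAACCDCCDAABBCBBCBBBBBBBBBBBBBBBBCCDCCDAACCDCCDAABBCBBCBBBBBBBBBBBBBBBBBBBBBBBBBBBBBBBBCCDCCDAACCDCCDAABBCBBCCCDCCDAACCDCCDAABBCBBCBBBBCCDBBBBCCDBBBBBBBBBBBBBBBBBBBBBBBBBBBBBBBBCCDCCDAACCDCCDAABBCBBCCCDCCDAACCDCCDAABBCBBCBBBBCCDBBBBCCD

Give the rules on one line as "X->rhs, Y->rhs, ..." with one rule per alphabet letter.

  step 4 ⇒ step 5: BBBBBBBBBBBBBBBBBBBBBBBBCCDCCDAABBBBBBBBCCDCCDAABBBBBBBBBBBBBBBBCCDCCDAACCDCCDAABBCBBCBBBBBBBBBBBBBBBBCCDCCDAACCDCCDAABBCBBC ⇒ BB·BB·BB·BB·BB·BB·BB·BB·BB·BB·BB·BB·BB·BB·BB·BB·BB·BB·BB·BB·BB·BB·BB·BB·CCD·CCD·AA·CCD·CCD·AA·BBC·BBC·BB·BB·BB·BB·BB·BB·BB·BB·CCD·CCD·AA·CCD·CCD·AA·BBC·BBC·BB·BB·BB·BB·BB·BB·BB·BB·BB·BB·BB·BB·BB·BB·BB·BB·CCD·CCD·AA·CCD·CCD·AA·BBC·BBC·CCD·CCD·AA·CCD·CCD·AA·BBC·BBC·BB·BB·CCD·BB·BB·CCD·BB·BB·BB·BB·BB·BB·BB·BB·BB·BB·BB·BB·BB·BB·BB·BB·CCD·CCD·AA·CCD·CCD·AA·BBC·BBC·CCD·CCD·AA·CCD·CCD·AA·BBC·BBC·BB·BB·CCD·BB·BB·CCD
    A ↦ BBC
    B ↦ BB
    C ↦ CCD
    D ↦ AA

A->BBC, B->BB, C->CCD, D->AA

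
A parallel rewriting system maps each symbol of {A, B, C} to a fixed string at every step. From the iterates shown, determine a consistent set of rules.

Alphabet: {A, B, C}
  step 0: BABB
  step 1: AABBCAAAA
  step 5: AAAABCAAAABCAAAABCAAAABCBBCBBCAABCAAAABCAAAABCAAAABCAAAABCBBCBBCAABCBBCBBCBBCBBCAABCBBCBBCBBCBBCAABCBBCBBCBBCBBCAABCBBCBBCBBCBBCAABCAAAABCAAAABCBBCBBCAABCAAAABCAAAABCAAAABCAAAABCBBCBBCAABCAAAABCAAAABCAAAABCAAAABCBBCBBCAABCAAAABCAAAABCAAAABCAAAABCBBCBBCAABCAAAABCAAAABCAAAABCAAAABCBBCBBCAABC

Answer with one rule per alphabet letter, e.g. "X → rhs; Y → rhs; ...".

  step 0 ⇒ step 1: BABB ⇒ AA·BBC·AA·AA
    A ↦ BBC
    B ↦ AA
    C ↦ BC  (constrained at step 1)

A->BBC, B->AA, C->BC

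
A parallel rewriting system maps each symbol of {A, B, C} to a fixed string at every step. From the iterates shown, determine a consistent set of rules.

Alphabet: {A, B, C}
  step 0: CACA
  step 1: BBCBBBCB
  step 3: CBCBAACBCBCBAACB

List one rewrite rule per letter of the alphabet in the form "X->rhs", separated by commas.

A->CB, B->A, C->BB

  step 0 ⇒ step 1: CACA ⇒ BB·CB·BB·CB
    A ↦ CB
    C ↦ BB
    B ↦ A  (constrained at step 1)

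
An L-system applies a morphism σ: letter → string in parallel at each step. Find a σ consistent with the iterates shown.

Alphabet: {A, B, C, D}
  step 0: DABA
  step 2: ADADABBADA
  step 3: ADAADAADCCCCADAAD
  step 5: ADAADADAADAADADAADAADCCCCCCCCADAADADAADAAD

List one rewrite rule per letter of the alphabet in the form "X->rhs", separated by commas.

A->AD, B->CC, C->B, D->A

  step 2 ⇒ step 3: ADADABBADA ⇒ AD·A·AD·A·AD·CC·CC·AD·A·AD
    A ↦ AD
    B ↦ CC
    D ↦ A
    C ↦ B  (constrained at step 3)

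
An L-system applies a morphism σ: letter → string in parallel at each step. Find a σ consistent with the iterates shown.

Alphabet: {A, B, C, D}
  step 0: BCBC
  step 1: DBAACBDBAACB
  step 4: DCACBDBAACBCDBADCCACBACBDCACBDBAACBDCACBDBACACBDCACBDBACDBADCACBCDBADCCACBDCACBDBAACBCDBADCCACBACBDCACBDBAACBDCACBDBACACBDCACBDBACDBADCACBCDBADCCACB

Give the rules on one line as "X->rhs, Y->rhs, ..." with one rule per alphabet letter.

  step 0 ⇒ step 1: BCBC ⇒ DBA·ACB·DBA·ACB
    B ↦ DBA
    C ↦ ACB
    A ↦ DC  (constrained at step 1)
    D ↦ C  (constrained at step 1)

A->DC, B->DBA, C->ACB, D->C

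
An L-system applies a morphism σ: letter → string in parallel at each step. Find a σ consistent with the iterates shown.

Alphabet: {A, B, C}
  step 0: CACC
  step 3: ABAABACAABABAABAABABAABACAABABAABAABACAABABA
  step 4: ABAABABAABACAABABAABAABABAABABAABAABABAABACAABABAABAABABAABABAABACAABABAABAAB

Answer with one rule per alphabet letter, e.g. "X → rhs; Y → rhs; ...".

  step 3 ⇒ step 4: ABAABACAABABAABAABABAABACAABABAABAABACAABABA ⇒ AB·A·AB·AB·A·AB·ACA·AB·AB·A·AB·A·AB·AB·A·AB·AB·A·AB·A·AB·AB·A·AB·ACA·AB·AB·A·AB·A·AB·AB·A·AB·AB·A·AB·ACA·AB·AB·A·AB·A·AB
    A ↦ AB
    B ↦ A
    C ↦ ACA

A->AB, B->A, C->ACA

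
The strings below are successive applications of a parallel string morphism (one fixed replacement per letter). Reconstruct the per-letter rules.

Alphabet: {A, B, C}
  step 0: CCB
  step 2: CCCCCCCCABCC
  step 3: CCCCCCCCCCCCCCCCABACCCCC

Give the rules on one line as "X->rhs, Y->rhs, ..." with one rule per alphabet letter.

A->AB, B->AC, C->CC

  step 2 ⇒ step 3: CCCCCCCCABCC ⇒ CC·CC·CC·CC·CC·CC·CC·CC·AB·AC·CC·CC
    A ↦ AB
    B ↦ AC
    C ↦ CC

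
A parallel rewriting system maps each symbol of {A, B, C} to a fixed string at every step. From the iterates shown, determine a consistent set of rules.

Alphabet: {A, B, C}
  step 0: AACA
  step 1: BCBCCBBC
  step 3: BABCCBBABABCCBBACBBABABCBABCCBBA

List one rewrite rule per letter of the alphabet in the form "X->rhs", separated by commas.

A->BC, B->BA, C->CB

  step 0 ⇒ step 1: AACA ⇒ BC·BC·CB·BC
    A ↦ BC
    C ↦ CB
    B ↦ BA  (constrained at step 1)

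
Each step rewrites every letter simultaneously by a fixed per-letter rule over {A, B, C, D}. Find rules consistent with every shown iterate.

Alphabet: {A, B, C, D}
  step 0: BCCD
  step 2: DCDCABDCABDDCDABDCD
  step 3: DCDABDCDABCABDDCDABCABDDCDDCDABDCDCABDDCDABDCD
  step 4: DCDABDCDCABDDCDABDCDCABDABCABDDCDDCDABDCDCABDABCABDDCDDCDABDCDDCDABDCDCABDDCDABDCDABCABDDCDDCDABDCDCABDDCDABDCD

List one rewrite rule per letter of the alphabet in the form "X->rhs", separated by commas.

A->CAB, B->D, C->AB, D->DCD

  step 3 ⇒ step 4: DCDABDCDABCABDDCDABCABDDCDDCDABDCDCABDDCDABDCD ⇒ DCD·AB·DCD·CAB·D·DCD·AB·DCD·CAB·D·AB·CAB·D·DCD·DCD·AB·DCD·CAB·D·AB·CAB·D·DCD·DCD·AB·DCD·DCD·AB·DCD·CAB·D·DCD·AB·DCD·AB·CAB·D·DCD·DCD·AB·DCD·CAB·D·DCD·AB·DCD
    A ↦ CAB
    B ↦ D
    C ↦ AB
    D ↦ DCD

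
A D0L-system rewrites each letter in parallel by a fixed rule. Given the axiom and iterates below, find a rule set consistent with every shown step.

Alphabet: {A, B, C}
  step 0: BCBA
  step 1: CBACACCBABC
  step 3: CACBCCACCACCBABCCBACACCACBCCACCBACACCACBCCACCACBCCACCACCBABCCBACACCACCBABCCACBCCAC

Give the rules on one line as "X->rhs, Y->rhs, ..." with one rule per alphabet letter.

A->BC, B->CBA, C->CAC

  step 0 ⇒ step 1: BCBA ⇒ CBA·CAC·CBA·BC
    A ↦ BC
    B ↦ CBA
    C ↦ CAC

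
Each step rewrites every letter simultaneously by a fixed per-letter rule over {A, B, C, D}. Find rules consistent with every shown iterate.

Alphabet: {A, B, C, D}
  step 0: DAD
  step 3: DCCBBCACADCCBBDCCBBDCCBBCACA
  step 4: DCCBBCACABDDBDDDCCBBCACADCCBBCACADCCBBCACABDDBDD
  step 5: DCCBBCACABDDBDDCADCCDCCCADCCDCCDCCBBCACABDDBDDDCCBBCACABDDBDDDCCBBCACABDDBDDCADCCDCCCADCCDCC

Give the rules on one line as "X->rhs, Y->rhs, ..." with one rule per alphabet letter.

  step 4 ⇒ step 5: DCCBBCACABDDBDDDCCBBCACADCCBBCACADCCBBCACABDDBDD ⇒ DCC·B·B·CA·CA·B·DD·B·DD·CA·DCC·DCC·CA·DCC·DCC·DCC·B·B·CA·CA·B·DD·B·DD·DCC·B·B·CA·CA·B·DD·B·DD·DCC·B·B·CA·CA·B·DD·B·DD·CA·DCC·DCC·CA·DCC·DCC
    A ↦ DD
    B ↦ CA
    C ↦ B
    D ↦ DCC

A->DD, B->CA, C->B, D->DCC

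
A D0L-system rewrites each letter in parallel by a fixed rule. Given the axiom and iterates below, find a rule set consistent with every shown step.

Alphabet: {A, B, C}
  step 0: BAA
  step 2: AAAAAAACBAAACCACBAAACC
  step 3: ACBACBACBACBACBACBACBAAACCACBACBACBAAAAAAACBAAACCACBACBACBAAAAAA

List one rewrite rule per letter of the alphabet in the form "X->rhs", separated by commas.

A->ACB, B->CC, C->AAA

  step 2 ⇒ step 3: AAAAAAACBAAACCACBAAACC ⇒ ACB·ACB·ACB·ACB·ACB·ACB·ACB·AAA·CC·ACB·ACB·ACB·AAA·AAA·ACB·AAA·CC·ACB·ACB·ACB·AAA·AAA
    A ↦ ACB
    B ↦ CC
    C ↦ AAA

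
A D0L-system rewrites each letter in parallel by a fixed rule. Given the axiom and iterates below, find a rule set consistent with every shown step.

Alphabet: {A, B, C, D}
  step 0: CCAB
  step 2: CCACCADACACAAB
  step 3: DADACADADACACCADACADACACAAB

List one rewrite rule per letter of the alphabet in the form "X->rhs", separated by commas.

  step 2 ⇒ step 3: CCACCADACACAAB ⇒ DA·DA·CA·DA·DA·CA·C·CA·DA·CA·DA·CA·CA·AB
    A ↦ CA
    B ↦ AB
    C ↦ DA
    D ↦ C

A->CA, B->AB, C->DA, D->C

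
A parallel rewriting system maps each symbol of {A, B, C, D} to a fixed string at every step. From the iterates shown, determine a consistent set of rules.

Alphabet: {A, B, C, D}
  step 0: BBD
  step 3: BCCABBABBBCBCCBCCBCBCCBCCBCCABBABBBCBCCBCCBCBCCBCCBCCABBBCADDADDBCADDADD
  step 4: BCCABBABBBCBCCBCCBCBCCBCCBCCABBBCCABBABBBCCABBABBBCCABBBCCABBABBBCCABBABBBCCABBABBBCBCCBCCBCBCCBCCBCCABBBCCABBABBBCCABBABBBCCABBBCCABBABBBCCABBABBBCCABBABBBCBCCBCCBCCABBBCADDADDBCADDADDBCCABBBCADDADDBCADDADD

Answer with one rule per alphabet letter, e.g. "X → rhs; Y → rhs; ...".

  step 3 ⇒ step 4: BCCABBABBBCBCCBCCBCBCCBCCBCCABBABBBCBCCBCCBCBCCBCCBCCABBBCADDADDBCADDADD ⇒ BCC·ABB·ABB·BC·BCC·BCC·BC·BCC·BCC·BCC·ABB·BCC·ABB·ABB·BCC·ABB·ABB·BCC·ABB·BCC·ABB·ABB·BCC·ABB·ABB·BCC·ABB·ABB·BC·BCC·BCC·BC·BCC·BCC·BCC·ABB·BCC·ABB·ABB·BCC·ABB·ABB·BCC·ABB·BCC·ABB·ABB·BCC·ABB·ABB·BCC·ABB·ABB·BC·BCC·BCC·BCC·ABB·BC·ADD·ADD·BC·ADD·ADD·BCC·ABB·BC·ADD·ADD·BC·ADD·ADD
    A ↦ BC
    B ↦ BCC
    C ↦ ABB
    D ↦ ADD

A->BC, B->BCC, C->ABB, D->ADD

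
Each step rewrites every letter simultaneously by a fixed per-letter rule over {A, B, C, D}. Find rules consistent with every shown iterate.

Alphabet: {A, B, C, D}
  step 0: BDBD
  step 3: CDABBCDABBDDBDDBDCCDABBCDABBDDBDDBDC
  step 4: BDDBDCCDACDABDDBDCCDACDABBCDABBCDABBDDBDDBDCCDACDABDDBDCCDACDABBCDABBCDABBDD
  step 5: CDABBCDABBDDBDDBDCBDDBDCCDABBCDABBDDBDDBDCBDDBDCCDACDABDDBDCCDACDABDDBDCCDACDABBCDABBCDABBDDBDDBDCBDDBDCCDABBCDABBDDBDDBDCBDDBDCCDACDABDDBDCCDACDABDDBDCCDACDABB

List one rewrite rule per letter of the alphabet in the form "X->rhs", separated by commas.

  step 4 ⇒ step 5: BDDBDCCDACDABDDBDCCDACDABBCDABBCDABBDDBDDBDCCDACDABDDBDCCDACDABBCDABBCDABBDD ⇒ CDA·B·B·CDA·B·BDD·BDD·B·DC·BDD·B·DC·CDA·B·B·CDA·B·BDD·BDD·B·DC·BDD·B·DC·CDA·CDA·BDD·B·DC·CDA·CDA·BDD·B·DC·CDA·CDA·B·B·CDA·B·B·CDA·B·BDD·BDD·B·DC·BDD·B·DC·CDA·B·B·CDA·B·BDD·BDD·B·DC·BDD·B·DC·CDA·CDA·BDD·B·DC·CDA·CDA·BDD·B·DC·CDA·CDA·B·B
    A ↦ DC
    B ↦ CDA
    C ↦ BDD
    D ↦ B

A->DC, B->CDA, C->BDD, D->B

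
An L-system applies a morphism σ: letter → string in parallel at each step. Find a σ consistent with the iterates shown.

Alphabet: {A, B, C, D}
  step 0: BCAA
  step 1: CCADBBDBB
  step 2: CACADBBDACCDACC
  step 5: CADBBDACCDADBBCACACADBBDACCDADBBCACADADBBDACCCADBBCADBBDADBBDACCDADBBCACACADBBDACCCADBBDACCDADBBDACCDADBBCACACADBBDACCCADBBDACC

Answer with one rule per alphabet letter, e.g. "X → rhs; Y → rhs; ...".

A->DBB, B->C, C->CA, D->DA

  step 1 ⇒ step 2: CCADBBDBB ⇒ CA·CA·DBB·DA·C·C·DA·C·C
    A ↦ DBB
    B ↦ C
    C ↦ CA
    D ↦ DA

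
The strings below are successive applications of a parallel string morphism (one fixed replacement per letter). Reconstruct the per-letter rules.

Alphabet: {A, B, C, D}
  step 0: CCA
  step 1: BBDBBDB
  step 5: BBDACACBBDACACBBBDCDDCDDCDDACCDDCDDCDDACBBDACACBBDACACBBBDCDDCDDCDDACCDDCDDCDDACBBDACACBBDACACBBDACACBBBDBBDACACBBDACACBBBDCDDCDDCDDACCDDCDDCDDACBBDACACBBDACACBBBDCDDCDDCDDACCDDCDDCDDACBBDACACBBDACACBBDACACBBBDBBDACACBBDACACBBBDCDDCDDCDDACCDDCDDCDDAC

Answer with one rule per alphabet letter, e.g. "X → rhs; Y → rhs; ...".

  step 0 ⇒ step 1: CCA ⇒ BBD·BBD·B
    A ↦ B
    C ↦ BBD
    B ↦ CDD  (constrained at step 1)
    D ↦ AC  (constrained at step 1)

A->B, B->CDD, C->BBD, D->AC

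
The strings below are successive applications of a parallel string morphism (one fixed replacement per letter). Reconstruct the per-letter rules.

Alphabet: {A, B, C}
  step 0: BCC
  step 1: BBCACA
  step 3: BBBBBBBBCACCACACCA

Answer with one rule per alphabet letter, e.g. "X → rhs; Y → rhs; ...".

A->C, B->BB, C->CA

  step 0 ⇒ step 1: BCC ⇒ BB·CA·CA
    B ↦ BB
    C ↦ CA
    A ↦ C  (constrained at step 1)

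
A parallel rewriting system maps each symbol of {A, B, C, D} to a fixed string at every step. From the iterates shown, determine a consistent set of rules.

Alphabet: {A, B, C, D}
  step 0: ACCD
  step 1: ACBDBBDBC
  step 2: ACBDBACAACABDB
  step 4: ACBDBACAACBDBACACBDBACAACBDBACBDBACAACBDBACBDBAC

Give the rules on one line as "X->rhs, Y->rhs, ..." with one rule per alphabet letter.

  step 1 ⇒ step 2: ACBDBBDBC ⇒ AC·BDB·A·C·A·A·C·A·BDB
    A ↦ AC
    B ↦ A
    C ↦ BDB
    D ↦ C

A->AC, B->A, C->BDB, D->C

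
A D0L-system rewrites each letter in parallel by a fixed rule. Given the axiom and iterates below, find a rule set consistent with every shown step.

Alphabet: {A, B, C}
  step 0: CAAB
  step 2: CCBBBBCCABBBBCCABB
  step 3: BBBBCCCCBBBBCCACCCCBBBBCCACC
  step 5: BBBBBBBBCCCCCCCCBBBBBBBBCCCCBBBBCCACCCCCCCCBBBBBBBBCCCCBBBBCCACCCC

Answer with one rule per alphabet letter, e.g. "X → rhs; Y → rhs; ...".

A->CCA, B->C, C->BB

  step 2 ⇒ step 3: CCBBBBCCABBBBCCABB ⇒ BB·BB·C·C·C·C·BB·BB·CCA·C·C·C·C·BB·BB·CCA·C·C
    A ↦ CCA
    B ↦ C
    C ↦ BB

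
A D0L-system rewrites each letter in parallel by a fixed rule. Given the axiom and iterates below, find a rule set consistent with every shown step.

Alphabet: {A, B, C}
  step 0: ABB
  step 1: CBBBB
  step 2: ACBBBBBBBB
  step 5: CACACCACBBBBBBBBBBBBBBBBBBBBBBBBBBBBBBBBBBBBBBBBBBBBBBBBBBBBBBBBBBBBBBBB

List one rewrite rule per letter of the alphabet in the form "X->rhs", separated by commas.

  step 1 ⇒ step 2: CBBBB ⇒ AC·BB·BB·BB·BB
    B ↦ BB
    C ↦ AC
  step 0 ⇒ step 1: ABB ⇒ C·BB·BB
    A ↦ C

A->C, B->BB, C->AC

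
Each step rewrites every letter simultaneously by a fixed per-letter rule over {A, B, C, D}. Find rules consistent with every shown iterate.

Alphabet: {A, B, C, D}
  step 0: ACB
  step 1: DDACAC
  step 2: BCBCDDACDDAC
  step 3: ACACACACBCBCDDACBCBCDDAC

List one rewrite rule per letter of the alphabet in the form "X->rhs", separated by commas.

A->DD, B->AC, C->AC, D->BC

  step 2 ⇒ step 3: BCBCDDACDDAC ⇒ AC·AC·AC·AC·BC·BC·DD·AC·BC·BC·DD·AC
    A ↦ DD
    B ↦ AC
    C ↦ AC
    D ↦ BC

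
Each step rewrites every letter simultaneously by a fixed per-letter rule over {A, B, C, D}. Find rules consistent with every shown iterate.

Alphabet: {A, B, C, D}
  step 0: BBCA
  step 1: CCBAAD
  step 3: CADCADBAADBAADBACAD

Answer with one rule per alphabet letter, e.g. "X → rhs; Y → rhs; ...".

A->AD, B->C, C->BA, D->BA

  step 0 ⇒ step 1: BBCA ⇒ C·C·BA·AD
    A ↦ AD
    B ↦ C
    C ↦ BA
    D ↦ BA  (constrained at step 1)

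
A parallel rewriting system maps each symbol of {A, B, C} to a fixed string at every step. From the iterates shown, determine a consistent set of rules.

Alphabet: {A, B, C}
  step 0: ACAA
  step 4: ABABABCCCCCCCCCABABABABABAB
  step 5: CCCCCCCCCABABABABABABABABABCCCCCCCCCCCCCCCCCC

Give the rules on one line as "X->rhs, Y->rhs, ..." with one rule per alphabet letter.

  step 4 ⇒ step 5: ABABABCCCCCCCCCABABABABABAB ⇒ C·CC·C·CC·C·CC·AB·AB·AB·AB·AB·AB·AB·AB·AB·C·CC·C·CC·C·CC·C·CC·C·CC·C·CC
    A ↦ C
    B ↦ CC
    C ↦ AB

A->C, B->CC, C->AB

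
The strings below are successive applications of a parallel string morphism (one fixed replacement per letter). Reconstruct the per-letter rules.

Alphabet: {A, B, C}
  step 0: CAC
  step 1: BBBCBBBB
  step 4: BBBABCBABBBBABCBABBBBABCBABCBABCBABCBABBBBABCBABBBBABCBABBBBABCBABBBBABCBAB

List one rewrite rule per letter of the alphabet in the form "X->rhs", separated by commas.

  step 0 ⇒ step 1: CAC ⇒ BBB·CB·BBB
    A ↦ CB
    C ↦ BBB
    B ↦ AB  (constrained at step 1)

A->CB, B->AB, C->BBB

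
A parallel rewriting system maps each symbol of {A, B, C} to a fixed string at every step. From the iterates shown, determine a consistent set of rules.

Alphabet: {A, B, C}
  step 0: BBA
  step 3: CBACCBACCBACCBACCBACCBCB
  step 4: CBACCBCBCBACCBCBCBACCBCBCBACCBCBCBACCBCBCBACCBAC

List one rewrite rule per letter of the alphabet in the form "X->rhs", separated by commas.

  step 3 ⇒ step 4: CBACCBACCBACCBACCBACCBCB ⇒ CB·AC·CB·CB·CB·AC·CB·CB·CB·AC·CB·CB·CB·AC·CB·CB·CB·AC·CB·CB·CB·AC·CB·AC
    A ↦ CB
    B ↦ AC
    C ↦ CB

A->CB, B->AC, C->CB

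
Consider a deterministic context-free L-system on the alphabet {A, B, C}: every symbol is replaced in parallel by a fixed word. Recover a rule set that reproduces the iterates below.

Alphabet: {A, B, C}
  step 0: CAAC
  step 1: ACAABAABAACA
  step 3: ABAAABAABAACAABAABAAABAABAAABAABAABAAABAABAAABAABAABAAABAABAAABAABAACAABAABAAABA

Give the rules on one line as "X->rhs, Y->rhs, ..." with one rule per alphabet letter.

  step 0 ⇒ step 1: CAAC ⇒ ACA·ABA·ABA·ACA
    A ↦ ABA
    C ↦ ACA
    B ↦ A  (constrained at step 1)

A->ABA, B->A, C->ACA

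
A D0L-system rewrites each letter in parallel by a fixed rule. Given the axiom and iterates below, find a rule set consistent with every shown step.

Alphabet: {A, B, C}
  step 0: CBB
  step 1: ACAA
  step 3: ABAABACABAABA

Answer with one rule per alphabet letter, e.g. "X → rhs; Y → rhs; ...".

  step 0 ⇒ step 1: CBB ⇒ AC·A·A
    B ↦ A
    C ↦ AC
    A ↦ AB  (constrained at step 1)

A->AB, B->A, C->AC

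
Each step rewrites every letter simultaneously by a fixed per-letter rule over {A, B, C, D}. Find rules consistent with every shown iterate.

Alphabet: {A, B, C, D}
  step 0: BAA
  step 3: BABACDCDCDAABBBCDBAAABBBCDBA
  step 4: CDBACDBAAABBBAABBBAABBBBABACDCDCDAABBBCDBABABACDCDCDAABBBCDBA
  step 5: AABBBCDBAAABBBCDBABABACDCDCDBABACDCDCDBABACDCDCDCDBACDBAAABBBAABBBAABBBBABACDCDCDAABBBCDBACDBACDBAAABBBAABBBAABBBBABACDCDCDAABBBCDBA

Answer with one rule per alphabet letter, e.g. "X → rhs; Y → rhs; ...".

A->BA, B->CD, C->AA, D->BBB

  step 4 ⇒ step 5: CDBACDBAAABBBAABBBAABBBBABACDCDCDAABBBCDBABABACDCDCDAABBBCDBA ⇒ AA·BBB·CD·BA·AA·BBB·CD·BA·BA·BA·CD·CD·CD·BA·BA·CD·CD·CD·BA·BA·CD·CD·CD·CD·BA·CD·BA·AA·BBB·AA·BBB·AA·BBB·BA·BA·CD·CD·CD·AA·BBB·CD·BA·CD·BA·CD·BA·AA·BBB·AA·BBB·AA·BBB·BA·BA·CD·CD·CD·AA·BBB·CD·BA
    A ↦ BA
    B ↦ CD
    C ↦ AA
    D ↦ BBB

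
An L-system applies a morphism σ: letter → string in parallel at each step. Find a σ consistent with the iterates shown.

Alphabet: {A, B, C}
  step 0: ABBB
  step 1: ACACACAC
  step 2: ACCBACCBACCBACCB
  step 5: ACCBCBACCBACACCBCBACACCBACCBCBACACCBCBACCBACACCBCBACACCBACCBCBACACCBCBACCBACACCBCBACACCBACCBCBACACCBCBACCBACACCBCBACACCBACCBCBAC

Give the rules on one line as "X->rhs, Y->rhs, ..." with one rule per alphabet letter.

A->AC, B->AC, C->CB

  step 1 ⇒ step 2: ACACACAC ⇒ AC·CB·AC·CB·AC·CB·AC·CB
    A ↦ AC
    C ↦ CB
  step 0 ⇒ step 1: ABBB ⇒ AC·AC·AC·AC
    B ↦ AC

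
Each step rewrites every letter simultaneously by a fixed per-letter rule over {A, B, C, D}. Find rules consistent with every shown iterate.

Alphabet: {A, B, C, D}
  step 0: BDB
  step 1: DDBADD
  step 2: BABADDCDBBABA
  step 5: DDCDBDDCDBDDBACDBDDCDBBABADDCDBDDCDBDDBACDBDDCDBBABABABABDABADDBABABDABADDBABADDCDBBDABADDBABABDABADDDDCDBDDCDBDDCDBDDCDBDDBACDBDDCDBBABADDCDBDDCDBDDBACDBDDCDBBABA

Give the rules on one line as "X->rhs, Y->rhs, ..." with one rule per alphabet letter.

A->CDB, B->DD, C->BDA, D->BA

  step 1 ⇒ step 2: DDBADD ⇒ BA·BA·DD·CDB·BA·BA
    A ↦ CDB
    B ↦ DD
    D ↦ BA
    C ↦ BDA  (constrained at step 2)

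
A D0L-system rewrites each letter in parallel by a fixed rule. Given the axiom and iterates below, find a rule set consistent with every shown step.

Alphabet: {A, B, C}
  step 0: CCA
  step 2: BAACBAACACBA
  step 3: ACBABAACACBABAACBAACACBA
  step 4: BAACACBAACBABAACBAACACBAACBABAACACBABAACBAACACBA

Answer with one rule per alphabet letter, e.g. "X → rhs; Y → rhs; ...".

A->BA, B->AC, C->AC

  step 3 ⇒ step 4: ACBABAACACBABAACBAACACBA ⇒ BA·AC·AC·BA·AC·BA·BA·AC·BA·AC·AC·BA·AC·BA·BA·AC·AC·BA·BA·AC·BA·AC·AC·BA
    A ↦ BA
    B ↦ AC
    C ↦ AC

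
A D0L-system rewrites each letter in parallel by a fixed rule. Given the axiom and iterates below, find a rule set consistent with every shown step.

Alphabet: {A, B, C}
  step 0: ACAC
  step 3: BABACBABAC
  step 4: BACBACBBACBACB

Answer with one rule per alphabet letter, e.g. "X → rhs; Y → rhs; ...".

  step 3 ⇒ step 4: BABACBABAC ⇒ BA·C·BA·C·B·BA·C·BA·C·B
    A ↦ C
    B ↦ BA
    C ↦ B

A->C, B->BA, C->B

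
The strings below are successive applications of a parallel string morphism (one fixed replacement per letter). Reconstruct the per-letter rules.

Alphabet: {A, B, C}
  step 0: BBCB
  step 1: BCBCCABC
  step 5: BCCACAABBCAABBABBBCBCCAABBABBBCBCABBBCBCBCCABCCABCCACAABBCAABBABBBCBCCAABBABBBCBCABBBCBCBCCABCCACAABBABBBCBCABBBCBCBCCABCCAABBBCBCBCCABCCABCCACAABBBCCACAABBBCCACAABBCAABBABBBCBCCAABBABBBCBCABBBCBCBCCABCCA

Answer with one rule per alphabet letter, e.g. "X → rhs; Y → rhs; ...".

A->ABB, B->BC, C->CA

  step 0 ⇒ step 1: BBCB ⇒ BC·BC·CA·BC
    B ↦ BC
    C ↦ CA
    A ↦ ABB  (constrained at step 1)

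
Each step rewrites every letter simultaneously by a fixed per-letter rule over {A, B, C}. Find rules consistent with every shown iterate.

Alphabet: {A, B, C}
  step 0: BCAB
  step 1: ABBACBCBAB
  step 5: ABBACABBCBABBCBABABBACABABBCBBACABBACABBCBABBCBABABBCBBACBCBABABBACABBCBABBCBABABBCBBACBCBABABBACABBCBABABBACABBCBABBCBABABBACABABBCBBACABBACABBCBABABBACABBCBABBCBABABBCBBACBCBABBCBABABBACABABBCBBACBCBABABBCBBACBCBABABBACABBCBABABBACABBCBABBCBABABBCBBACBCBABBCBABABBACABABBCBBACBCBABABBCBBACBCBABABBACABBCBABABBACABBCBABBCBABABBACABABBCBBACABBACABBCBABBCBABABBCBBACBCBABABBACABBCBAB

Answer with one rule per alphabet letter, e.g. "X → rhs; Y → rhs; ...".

A->BCB, B->AB, C->BAC

  step 0 ⇒ step 1: BCAB ⇒ AB·BAC·BCB·AB
    A ↦ BCB
    B ↦ AB
    C ↦ BAC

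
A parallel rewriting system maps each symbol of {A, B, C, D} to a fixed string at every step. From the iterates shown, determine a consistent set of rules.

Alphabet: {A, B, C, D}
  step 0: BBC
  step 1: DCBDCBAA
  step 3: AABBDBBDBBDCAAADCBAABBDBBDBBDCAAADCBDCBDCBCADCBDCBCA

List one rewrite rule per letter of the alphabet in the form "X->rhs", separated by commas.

A->BBD, B->DCB, C->AA, D->CA

  step 0 ⇒ step 1: BBC ⇒ DCB·DCB·AA
    B ↦ DCB
    C ↦ AA
    A ↦ BBD  (constrained at step 1)
    D ↦ CA  (constrained at step 1)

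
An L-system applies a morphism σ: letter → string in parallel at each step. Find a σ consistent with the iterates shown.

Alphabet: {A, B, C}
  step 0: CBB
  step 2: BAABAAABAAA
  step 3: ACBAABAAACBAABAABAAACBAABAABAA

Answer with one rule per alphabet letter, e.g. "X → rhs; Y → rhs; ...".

A->BAA, B->AC, C->A

  step 2 ⇒ step 3: BAABAAABAAA ⇒ AC·BAA·BAA·AC·BAA·BAA·BAA·AC·BAA·BAA·BAA
    A ↦ BAA
    B ↦ AC
    C ↦ A  (constrained at step 0)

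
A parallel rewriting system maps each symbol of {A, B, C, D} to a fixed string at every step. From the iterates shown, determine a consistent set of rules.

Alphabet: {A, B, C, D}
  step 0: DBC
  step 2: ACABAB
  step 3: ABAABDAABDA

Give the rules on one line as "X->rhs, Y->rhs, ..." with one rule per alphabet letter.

A->AB, B->DA, C->A, D->C

  step 2 ⇒ step 3: ACABAB ⇒ AB·A·AB·DA·AB·DA
    A ↦ AB
    B ↦ DA
    C ↦ A
    D ↦ C  (constrained at step 0)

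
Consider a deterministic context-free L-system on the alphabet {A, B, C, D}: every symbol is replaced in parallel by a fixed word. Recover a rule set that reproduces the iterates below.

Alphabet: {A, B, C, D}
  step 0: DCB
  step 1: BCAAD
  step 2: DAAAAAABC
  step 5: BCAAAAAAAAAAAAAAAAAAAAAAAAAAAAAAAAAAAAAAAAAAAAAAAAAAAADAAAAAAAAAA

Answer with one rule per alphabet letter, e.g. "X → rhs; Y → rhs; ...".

A->AA, B->D, C->AA, D->BC

  step 1 ⇒ step 2: BCAAD ⇒ D·AA·AA·AA·BC
    A ↦ AA
    B ↦ D
    C ↦ AA
    D ↦ BC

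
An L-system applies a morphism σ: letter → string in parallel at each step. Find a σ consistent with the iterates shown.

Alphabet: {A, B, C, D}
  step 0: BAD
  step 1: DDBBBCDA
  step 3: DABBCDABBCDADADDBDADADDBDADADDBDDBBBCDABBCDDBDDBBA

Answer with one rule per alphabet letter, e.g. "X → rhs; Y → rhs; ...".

  step 0 ⇒ step 1: BAD ⇒ DDB·BBC·DA
    A ↦ BBC
    B ↦ DDB
    D ↦ DA
    C ↦ BA  (constrained at step 1)

A->BBC, B->DDB, C->BA, D->DA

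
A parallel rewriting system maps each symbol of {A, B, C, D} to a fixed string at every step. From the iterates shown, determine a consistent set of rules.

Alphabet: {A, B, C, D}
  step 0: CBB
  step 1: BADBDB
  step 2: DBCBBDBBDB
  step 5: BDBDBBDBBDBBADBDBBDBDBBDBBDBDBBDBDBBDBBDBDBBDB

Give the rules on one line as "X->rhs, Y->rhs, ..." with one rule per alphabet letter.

A->CB, B->DB, C->BA, D->B

  step 1 ⇒ step 2: BADBDB ⇒ DB·CB·B·DB·B·DB
    A ↦ CB
    B ↦ DB
    D ↦ B
  step 0 ⇒ step 1: CBB ⇒ BA·DB·DB
    C ↦ BA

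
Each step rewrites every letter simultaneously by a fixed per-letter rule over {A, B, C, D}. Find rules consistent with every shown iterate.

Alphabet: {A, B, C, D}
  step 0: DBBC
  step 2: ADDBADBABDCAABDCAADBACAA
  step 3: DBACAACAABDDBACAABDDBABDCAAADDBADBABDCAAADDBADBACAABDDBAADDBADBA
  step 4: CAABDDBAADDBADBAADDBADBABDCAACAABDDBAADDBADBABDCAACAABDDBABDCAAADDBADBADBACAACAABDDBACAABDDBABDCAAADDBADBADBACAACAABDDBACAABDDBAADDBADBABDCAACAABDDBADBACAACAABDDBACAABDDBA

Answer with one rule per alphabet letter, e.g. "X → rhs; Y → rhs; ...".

  step 3 ⇒ step 4: DBACAACAABDDBACAABDDBABDCAAADDBADBABDCAAADDBADBACAABDDBAADDBADBA ⇒ CAA·BD·DBA·AD·DBA·DBA·AD·DBA·DBA·BD·CAA·CAA·BD·DBA·AD·DBA·DBA·BD·CAA·CAA·BD·DBA·BD·CAA·AD·DBA·DBA·DBA·CAA·CAA·BD·DBA·CAA·BD·DBA·BD·CAA·AD·DBA·DBA·DBA·CAA·CAA·BD·DBA·CAA·BD·DBA·AD·DBA·DBA·BD·CAA·CAA·BD·DBA·DBA·CAA·CAA·BD·DBA·CAA·BD·DBA
    A ↦ DBA
    B ↦ BD
    C ↦ AD
    D ↦ CAA

A->DBA, B->BD, C->AD, D->CAA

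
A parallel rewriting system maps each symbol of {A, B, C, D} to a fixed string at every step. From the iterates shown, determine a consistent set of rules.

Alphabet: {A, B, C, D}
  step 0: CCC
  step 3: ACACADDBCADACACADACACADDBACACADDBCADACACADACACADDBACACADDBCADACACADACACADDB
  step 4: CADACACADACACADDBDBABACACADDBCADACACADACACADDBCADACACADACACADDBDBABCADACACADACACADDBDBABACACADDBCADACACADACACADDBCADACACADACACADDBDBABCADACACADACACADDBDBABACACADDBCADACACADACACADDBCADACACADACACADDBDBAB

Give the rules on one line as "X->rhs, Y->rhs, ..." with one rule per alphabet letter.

  step 3 ⇒ step 4: ACACADDBCADACACADACACADDBACACADDBCADACACADACACADDBACACADDBCADACACADACACADDB ⇒ CAD·ACA·CAD·ACA·CAD·DB·DB·AB·ACA·CAD·DB·CAD·ACA·CAD·ACA·CAD·DB·CAD·ACA·CAD·ACA·CAD·DB·DB·AB·CAD·ACA·CAD·ACA·CAD·DB·DB·AB·ACA·CAD·DB·CAD·ACA·CAD·ACA·CAD·DB·CAD·ACA·CAD·ACA·CAD·DB·DB·AB·CAD·ACA·CAD·ACA·CAD·DB·DB·AB·ACA·CAD·DB·CAD·ACA·CAD·ACA·CAD·DB·CAD·ACA·CAD·ACA·CAD·DB·DB·AB
    A ↦ CAD
    B ↦ AB
    C ↦ ACA
    D ↦ DB

A->CAD, B->AB, C->ACA, D->DB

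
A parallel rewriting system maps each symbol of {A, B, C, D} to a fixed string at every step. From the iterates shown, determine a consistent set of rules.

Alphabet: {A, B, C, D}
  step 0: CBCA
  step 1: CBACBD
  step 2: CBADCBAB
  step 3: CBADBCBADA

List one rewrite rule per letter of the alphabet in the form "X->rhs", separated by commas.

  step 2 ⇒ step 3: CBADCBAB ⇒ CB·A·D·B·CB·A·D·A
    A ↦ D
    B ↦ A
    C ↦ CB
    D ↦ B

A->D, B->A, C->CB, D->B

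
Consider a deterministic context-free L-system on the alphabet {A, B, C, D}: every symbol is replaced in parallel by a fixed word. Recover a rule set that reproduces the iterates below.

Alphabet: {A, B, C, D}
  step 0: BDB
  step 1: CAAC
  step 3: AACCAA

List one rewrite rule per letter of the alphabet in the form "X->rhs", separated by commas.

  step 0 ⇒ step 1: BDB ⇒ C·AA·C
    B ↦ C
    D ↦ AA
    A ↦ B  (constrained at step 1)
    C ↦ D  (constrained at step 1)

A->B, B->C, C->D, D->AA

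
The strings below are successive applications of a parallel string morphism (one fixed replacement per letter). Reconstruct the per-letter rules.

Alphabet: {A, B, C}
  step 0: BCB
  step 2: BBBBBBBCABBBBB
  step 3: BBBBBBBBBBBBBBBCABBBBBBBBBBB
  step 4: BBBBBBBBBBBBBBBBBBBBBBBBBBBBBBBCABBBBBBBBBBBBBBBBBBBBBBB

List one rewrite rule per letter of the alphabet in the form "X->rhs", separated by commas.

A->B, B->BB, C->BCA

  step 3 ⇒ step 4: BBBBBBBBBBBBBBBCABBBBBBBBBBB ⇒ BB·BB·BB·BB·BB·BB·BB·BB·BB·BB·BB·BB·BB·BB·BB·BCA·B·BB·BB·BB·BB·BB·BB·BB·BB·BB·BB·BB
    A ↦ B
    B ↦ BB
    C ↦ BCA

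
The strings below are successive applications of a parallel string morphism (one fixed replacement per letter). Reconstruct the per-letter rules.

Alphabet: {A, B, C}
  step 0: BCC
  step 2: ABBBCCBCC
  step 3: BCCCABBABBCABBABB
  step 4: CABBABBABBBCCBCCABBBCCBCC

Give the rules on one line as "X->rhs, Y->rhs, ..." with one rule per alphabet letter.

  step 3 ⇒ step 4: BCCCABBABBCABBABB ⇒ C·ABB·ABB·ABB·B·C·C·B·C·C·ABB·B·C·C·B·C·C
    A ↦ B
    B ↦ C
    C ↦ ABB

A->B, B->C, C->ABB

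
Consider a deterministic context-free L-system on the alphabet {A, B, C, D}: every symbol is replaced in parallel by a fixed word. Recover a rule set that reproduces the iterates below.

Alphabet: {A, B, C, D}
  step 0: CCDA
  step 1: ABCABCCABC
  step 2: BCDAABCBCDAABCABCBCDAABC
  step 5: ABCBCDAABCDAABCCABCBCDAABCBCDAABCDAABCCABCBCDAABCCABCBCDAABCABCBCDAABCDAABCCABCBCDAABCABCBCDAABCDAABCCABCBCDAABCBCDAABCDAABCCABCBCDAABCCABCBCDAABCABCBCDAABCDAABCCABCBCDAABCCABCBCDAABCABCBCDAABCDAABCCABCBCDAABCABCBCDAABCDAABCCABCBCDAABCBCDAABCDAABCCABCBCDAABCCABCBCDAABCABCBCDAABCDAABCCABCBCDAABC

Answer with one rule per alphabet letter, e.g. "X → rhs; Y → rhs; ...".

A->BC, B->DA, C->ABC, D->CA

  step 1 ⇒ step 2: ABCABCCABC ⇒ BC·DA·ABC·BC·DA·ABC·ABC·BC·DA·ABC
    A ↦ BC
    B ↦ DA
    C ↦ ABC
  step 0 ⇒ step 1: CCDA ⇒ ABC·ABC·CA·BC
    D ↦ CA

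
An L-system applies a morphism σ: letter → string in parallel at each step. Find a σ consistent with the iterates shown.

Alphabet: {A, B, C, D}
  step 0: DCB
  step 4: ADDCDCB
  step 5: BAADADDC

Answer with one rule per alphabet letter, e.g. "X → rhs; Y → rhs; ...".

  step 4 ⇒ step 5: ADDCDCB ⇒ B·A·A·D·A·D·DC
    A ↦ B
    B ↦ DC
    C ↦ D
    D ↦ A

A->B, B->DC, C->D, D->A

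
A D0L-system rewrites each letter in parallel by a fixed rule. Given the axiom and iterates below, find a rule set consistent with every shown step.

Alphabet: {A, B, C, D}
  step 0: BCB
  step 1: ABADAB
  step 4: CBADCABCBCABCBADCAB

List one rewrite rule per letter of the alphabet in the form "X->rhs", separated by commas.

  step 0 ⇒ step 1: BCB ⇒ AB·AD·AB
    B ↦ AB
    C ↦ AD
    A ↦ C  (constrained at step 1)
    D ↦ B  (constrained at step 1)

A->C, B->AB, C->AD, D->B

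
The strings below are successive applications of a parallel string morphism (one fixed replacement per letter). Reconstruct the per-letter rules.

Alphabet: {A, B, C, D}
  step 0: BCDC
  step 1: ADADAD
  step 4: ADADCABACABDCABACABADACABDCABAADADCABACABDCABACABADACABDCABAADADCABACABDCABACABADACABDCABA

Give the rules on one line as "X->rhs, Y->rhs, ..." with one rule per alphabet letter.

  step 0 ⇒ step 1: BCDC ⇒ A·D·ADA·D
    B ↦ A
    C ↦ D
    D ↦ ADA
    A ↦ CAB  (constrained at step 1)

A->CAB, B->A, C->D, D->ADA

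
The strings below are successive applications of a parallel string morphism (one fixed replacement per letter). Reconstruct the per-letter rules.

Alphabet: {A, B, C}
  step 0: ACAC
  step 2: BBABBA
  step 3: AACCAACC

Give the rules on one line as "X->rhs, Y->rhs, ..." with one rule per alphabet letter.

A->CC, B->A, C->B

  step 2 ⇒ step 3: BBABBA ⇒ A·A·CC·A·A·CC
    A ↦ CC
    B ↦ A
    C ↦ B  (constrained at step 0)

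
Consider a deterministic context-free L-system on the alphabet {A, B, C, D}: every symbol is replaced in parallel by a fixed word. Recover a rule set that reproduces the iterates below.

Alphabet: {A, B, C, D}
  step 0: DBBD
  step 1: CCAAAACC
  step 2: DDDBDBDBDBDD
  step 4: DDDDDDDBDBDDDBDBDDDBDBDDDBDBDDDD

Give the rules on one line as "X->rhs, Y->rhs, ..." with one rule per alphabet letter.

  step 1 ⇒ step 2: CCAAAACC ⇒ D·D·DB·DB·DB·DB·D·D
    A ↦ DB
    C ↦ D
  step 0 ⇒ step 1: DBBD ⇒ CC·AA·AA·CC
    B ↦ AA
  step 0 ⇒ step 1: DBBD ⇒ CC·AA·AA·CC
    D ↦ CC

A->DB, B->AA, C->D, D->CC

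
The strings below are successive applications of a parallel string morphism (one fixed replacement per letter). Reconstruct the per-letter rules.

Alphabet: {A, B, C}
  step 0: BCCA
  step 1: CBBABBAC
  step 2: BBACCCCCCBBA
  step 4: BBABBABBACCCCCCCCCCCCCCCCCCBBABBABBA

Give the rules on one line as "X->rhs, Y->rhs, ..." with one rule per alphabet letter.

  step 1 ⇒ step 2: CBBABBAC ⇒ BBA·C·C·C·C·C·C·BBA
    A ↦ C
    B ↦ C
    C ↦ BBA

A->C, B->C, C->BBA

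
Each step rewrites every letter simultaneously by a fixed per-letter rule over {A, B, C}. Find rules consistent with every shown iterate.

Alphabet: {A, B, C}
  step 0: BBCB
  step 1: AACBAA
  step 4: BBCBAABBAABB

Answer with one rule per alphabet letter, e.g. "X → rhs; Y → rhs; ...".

A->B, B->A, C->CBA

  step 0 ⇒ step 1: BBCB ⇒ A·A·CBA·A
    B ↦ A
    C ↦ CBA
    A ↦ B  (constrained at step 1)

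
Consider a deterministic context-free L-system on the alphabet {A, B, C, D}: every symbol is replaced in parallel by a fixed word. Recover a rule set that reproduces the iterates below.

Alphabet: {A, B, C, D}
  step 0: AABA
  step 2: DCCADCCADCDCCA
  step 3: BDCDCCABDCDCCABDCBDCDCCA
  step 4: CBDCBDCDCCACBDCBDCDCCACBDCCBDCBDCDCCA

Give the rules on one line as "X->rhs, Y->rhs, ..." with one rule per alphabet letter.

A->CA, B->C, C->DC, D->B

  step 3 ⇒ step 4: BDCDCCABDCDCCABDCBDCDCCA ⇒ C·B·DC·B·DC·DC·CA·C·B·DC·B·DC·DC·CA·C·B·DC·C·B·DC·B·DC·DC·CA
    A ↦ CA
    B ↦ C
    C ↦ DC
    D ↦ B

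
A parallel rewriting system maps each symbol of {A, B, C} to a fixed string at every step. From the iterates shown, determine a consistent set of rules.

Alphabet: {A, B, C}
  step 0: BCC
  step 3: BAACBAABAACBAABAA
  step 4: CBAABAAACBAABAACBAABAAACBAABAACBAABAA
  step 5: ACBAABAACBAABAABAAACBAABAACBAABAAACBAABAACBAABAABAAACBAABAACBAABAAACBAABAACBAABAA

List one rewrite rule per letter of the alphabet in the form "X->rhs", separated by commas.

A->BAA, B->C, C->A

  step 4 ⇒ step 5: CBAABAAACBAABAACBAABAAACBAABAACBAABAA ⇒ A·C·BAA·BAA·C·BAA·BAA·BAA·A·C·BAA·BAA·C·BAA·BAA·A·C·BAA·BAA·C·BAA·BAA·BAA·A·C·BAA·BAA·C·BAA·BAA·A·C·BAA·BAA·C·BAA·BAA
    A ↦ BAA
    B ↦ C
    C ↦ A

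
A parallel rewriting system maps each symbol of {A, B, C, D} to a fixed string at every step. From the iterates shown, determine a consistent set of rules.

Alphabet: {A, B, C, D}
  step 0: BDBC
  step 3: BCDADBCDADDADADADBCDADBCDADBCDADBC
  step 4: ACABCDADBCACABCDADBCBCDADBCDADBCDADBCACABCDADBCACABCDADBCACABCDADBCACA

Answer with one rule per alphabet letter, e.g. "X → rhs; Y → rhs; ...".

  step 3 ⇒ step 4: BCDADBCDADDADADADBCDADBCDADBCDADBC ⇒ AC·A·BC·DAD·BC·AC·A·BC·DAD·BC·BC·DAD·BC·DAD·BC·DAD·BC·AC·A·BC·DAD·BC·AC·A·BC·DAD·BC·AC·A·BC·DAD·BC·AC·A
    A ↦ DAD
    B ↦ AC
    C ↦ A
    D ↦ BC

A->DAD, B->AC, C->A, D->BC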